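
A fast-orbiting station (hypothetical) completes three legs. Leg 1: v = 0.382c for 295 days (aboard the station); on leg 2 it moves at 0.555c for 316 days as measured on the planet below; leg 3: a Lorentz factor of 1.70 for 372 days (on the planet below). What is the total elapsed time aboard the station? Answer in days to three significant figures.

Leg 1: 295 days is already measured aboard the station.
Leg 2: γ = 1/√(1 − 0.555²) = 1/√0.6920 = 1.202; τ_2 = 316/1.202 = 262.9 days.
Leg 3: γ = 1.70; τ_3 = 372/1.700 = 218.8 days.
Total: 295.0 + 262.9 + 218.8 days.

τ = 777 days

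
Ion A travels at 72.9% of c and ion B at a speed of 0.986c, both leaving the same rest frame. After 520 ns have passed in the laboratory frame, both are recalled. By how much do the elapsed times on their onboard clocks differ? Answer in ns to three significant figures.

|τ_A − τ_B| = 269 ns

A: β = 0.729; γ = 1/√(1 − 0.729²) = 1/√0.4686 = 1.461; τ_A = 520/1.461 = 355.9 ns.
B: γ = 1/√(1 − 0.986²) = 1/√0.02780 = 5.997; τ_B = 520/5.997 = 86.71 ns.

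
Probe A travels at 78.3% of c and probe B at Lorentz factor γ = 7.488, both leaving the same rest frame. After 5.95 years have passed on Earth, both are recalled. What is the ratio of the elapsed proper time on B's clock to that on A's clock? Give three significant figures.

A: β = 0.783; γ = 1/√(1 − 0.783²) = 1/√0.3869 = 1.608. B: γ = 7.488.
τ_A/τ_B = γ_B/γ_A = 7.488/1.608 = 4.658, so τ_B/τ_A = 0.2147.

τ_B/τ_A = 0.215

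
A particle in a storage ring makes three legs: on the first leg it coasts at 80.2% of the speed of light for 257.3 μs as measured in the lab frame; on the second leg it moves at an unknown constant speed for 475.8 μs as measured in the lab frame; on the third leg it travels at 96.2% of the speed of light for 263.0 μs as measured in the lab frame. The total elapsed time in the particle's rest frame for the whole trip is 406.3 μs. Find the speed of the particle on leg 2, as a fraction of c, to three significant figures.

Leg 1: β = 0.802; γ = 1/√(1 − 0.802²) = 1/√0.3568 = 1.674; τ_1 = 257.3/1.674 = 153.7 μs.
Leg 2: speed unknown; τ_2 = 475.8/γ_2.
Leg 3: β = 0.962; γ = 1/√(1 − 0.962²) = 1/√0.07456 = 3.662; τ_3 = 263.0/3.662 = 71.81 μs.
Total proper time: 153.7 + τ_2 + 71.81 = 406.3, so τ_2 = 406.3 − 225.5 = 180.8 μs.
γ_2 = 475.8/180.8 = 2.632; β = √(1 − 1/γ²) = √0.8556.

β = 0.925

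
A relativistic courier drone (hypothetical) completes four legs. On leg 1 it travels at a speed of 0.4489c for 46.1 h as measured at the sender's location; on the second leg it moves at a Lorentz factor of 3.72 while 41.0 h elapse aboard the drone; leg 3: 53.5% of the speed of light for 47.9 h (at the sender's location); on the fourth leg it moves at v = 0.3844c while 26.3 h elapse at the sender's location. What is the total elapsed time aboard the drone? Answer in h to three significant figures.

τ = 147 h

Leg 1: γ = 1/√(1 − 0.4489²) = 1/√0.7985 = 1.119; τ_1 = 46.1/1.119 = 41.19 h.
Leg 2: 41.0 h is already measured aboard the drone.
Leg 3: β = 0.535; γ = 1/√(1 − 0.535²) = 1/√0.7138 = 1.184; τ_3 = 47.9/1.184 = 40.47 h.
Leg 4: γ = 1/√(1 − 0.3844²) = 1/√0.8522 = 1.083; τ_4 = 26.3/1.083 = 24.28 h.
Total: 41.19 + 41.00 + 40.47 + 24.28 h.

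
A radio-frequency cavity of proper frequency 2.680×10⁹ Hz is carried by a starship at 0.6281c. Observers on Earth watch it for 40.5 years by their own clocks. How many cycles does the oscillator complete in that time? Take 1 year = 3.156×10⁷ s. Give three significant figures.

γ = 1/√(1 − 0.6281²) = 1/√0.6055 = 1.285
During 40.5 years of lab time, the oscillator's proper time advances by τ = Δt/γ = 40.5/1.285 = 31.51 years = 9.946×10⁸ s.
N = f × τ = 2.680×10⁹ × 9.946×10⁸ = 2.666×10¹⁸.

N = 2.67×10¹⁸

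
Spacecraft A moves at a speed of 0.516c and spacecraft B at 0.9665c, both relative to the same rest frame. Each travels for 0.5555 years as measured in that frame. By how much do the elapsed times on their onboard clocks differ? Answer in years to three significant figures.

A: γ = 1/√(1 − 0.516²) = 1/√0.7337 = 1.167; τ_A = 0.5555/1.167 = 0.4758 years.
B: γ = 1/√(1 − 0.9665²) = 1/√0.06588 = 3.896; τ_B = 0.5555/3.896 = 0.1426 years.

|τ_A − τ_B| = 0.333 years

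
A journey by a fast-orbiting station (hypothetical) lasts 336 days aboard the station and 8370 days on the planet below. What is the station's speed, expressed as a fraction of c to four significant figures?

β = 0.9992

The proper time is measured aboard the station (both events occur at the station's location); Δt is measured on the planet below. γ = Δt/τ = 8370/336 = 24.91.
β = √(1 − 1/γ²) = √(1 − 0.001611) = √0.9984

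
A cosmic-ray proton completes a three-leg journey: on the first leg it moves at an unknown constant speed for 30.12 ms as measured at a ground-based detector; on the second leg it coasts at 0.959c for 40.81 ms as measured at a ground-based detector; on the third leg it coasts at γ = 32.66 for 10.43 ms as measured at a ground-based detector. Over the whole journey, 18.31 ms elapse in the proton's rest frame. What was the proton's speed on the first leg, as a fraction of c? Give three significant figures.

Leg 1: speed unknown; τ_1 = 30.12/γ_1.
Leg 2: γ = 1/√(1 − 0.959²) = 1/√0.08032 = 3.529; τ_2 = 40.81/3.529 = 11.57 ms.
Leg 3: γ = 32.66; τ_3 = 10.43/32.66 = 0.3194 ms.
Total proper time: τ_1 + 11.57 + 0.3194 = 18.31, so τ_1 = 18.31 − 11.89 = 6.425 ms.
γ_1 = 30.12/6.425 = 4.688; β = √(1 − 1/γ²) = √0.9545.

β = 0.977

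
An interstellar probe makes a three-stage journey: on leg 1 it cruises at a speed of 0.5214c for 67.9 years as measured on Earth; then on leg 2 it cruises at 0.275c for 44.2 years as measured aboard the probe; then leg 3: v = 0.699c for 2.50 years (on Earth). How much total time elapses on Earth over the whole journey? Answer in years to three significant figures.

Δt = 116 years

Leg 1: 67.9 years is already measured on Earth.
Leg 2: γ = 1/√(1 − 0.275²) = 1/√0.9244 = 1.040; Δt_2 = 1.040 × 44.2 = 45.97 years.
Leg 3: 2.50 years is already measured on Earth.
Total: 67.90 + 45.97 + 2.500 years.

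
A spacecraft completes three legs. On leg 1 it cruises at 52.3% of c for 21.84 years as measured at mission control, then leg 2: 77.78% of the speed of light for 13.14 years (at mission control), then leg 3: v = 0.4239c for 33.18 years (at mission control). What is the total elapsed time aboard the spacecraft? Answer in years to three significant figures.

τ = 56.9 years

Leg 1: β = 0.523; γ = 1/√(1 − 0.523²) = 1/√0.7265 = 1.173; τ_1 = 21.84/1.173 = 18.61 years.
Leg 2: β = 0.7778; γ = 1/√(1 − 0.7778²) = 1/√0.3950 = 1.591; τ_2 = 13.14/1.591 = 8.259 years.
Leg 3: γ = 1/√(1 − 0.4239²) = 1/√0.8203 = 1.104; τ_3 = 33.18/1.104 = 30.05 years.
Total: 18.61 + 8.259 + 30.05 years.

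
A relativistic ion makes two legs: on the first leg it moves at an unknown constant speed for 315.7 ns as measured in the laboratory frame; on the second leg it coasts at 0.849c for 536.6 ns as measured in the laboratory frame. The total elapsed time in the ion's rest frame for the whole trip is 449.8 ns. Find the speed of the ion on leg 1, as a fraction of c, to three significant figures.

β = 0.850

Leg 1: speed unknown; τ_1 = 315.7/γ_1.
Leg 2: γ = 1/√(1 − 0.849²) = 1/√0.2792 = 1.893; τ_2 = 536.6/1.893 = 283.5 ns.
Total proper time: τ_1 + 283.5 = 449.8, so τ_1 = 449.8 − 283.5 = 166.3 ns.
γ_1 = 315.7/166.3 = 1.899; β = √(1 − 1/γ²) = √0.7226.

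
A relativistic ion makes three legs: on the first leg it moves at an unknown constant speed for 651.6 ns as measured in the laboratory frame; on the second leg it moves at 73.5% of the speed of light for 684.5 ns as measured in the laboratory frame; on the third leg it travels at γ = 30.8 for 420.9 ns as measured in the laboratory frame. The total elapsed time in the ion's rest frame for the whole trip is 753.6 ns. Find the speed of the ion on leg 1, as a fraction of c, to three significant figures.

β = 0.906

Leg 1: speed unknown; τ_1 = 651.6/γ_1.
Leg 2: β = 0.735; γ = 1/√(1 − 0.735²) = 1/√0.4598 = 1.475; τ_2 = 684.5/1.475 = 464.1 ns.
Leg 3: γ = 30.8; τ_3 = 420.9/30.80 = 13.67 ns.
Total proper time: τ_1 + 464.1 + 13.67 = 753.6, so τ_1 = 753.6 − 477.8 = 275.8 ns.
γ_1 = 651.6/275.8 = 2.363; β = √(1 − 1/γ²) = √0.8208.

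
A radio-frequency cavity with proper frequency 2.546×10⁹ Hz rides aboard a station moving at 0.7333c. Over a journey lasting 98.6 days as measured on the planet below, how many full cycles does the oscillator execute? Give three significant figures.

γ = 1/√(1 − 0.7333²) = 1/√0.4623 = 1.471
The oscillator's own cycle count is N = f × τ where τ is the proper time aboard the station. τ = Δt/γ = 98.6/1.471 = 67.04 days = 5.792×10⁶ s.
N = 2.546×10⁹ × 5.792×10⁶ = 1.475×10¹⁶.

N = 1.47×10¹⁶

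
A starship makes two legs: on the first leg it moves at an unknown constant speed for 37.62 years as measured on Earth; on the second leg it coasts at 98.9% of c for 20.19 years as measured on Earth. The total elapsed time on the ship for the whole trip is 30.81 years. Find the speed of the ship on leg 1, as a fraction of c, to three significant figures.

Leg 1: speed unknown; τ_1 = 37.62/γ_1.
Leg 2: β = 0.989; γ = 1/√(1 − 0.989²) = 1/√0.02188 = 6.761; τ_2 = 20.19/6.761 = 2.986 years.
Total proper time: τ_1 + 2.986 = 30.81, so τ_1 = 30.81 − 2.986 = 27.82 years.
γ_1 = 37.62/27.82 = 1.352; β = √(1 − 1/γ²) = √0.4530.

β = 0.673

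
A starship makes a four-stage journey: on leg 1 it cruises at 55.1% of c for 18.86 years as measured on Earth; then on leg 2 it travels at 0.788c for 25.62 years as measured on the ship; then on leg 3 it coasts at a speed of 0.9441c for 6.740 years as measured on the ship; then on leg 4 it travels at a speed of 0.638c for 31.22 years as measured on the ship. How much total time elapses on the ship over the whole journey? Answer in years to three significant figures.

Leg 1: β = 0.551; γ = 1/√(1 − 0.551²) = 1/√0.6964 = 1.198; τ_1 = 18.86/1.198 = 15.74 years.
Leg 2: 25.62 years is already measured on the ship.
Leg 3: 6.740 years is already measured on the ship.
Leg 4: 31.22 years is already measured on the ship.
Total: 15.74 + 25.62 + 6.740 + 31.22 years.

τ = 79.3 years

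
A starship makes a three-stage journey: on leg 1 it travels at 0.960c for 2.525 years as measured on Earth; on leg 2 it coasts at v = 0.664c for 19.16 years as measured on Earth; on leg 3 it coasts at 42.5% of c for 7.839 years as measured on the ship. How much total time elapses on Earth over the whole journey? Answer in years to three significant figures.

Δt = 30.3 years

Leg 1: 2.525 years is already measured on Earth.
Leg 2: 19.16 years is already measured on Earth.
Leg 3: β = 0.425; γ = 1/√(1 − 0.425²) = 1/√0.8194 = 1.105; Δt_3 = 1.105 × 7.839 = 8.660 years.
Total: 2.525 + 19.16 + 8.660 years.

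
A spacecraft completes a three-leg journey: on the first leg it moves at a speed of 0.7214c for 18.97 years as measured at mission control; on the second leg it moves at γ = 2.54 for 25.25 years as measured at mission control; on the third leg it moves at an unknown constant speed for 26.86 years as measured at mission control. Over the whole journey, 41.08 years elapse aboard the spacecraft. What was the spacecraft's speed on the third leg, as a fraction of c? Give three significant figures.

Leg 1: γ = 1/√(1 − 0.7214²) = 1/√0.4796 = 1.444; τ_1 = 18.97/1.444 = 13.14 years.
Leg 2: γ = 2.54; τ_2 = 25.25/2.540 = 9.941 years.
Leg 3: speed unknown; τ_3 = 26.86/γ_3.
Total proper time: 13.14 + 9.941 + τ_3 = 41.08, so τ_3 = 41.08 − 23.08 = 18.00 years.
γ_3 = 26.86/18.00 = 1.492; β = √(1 − 1/γ²) = √0.5508.

β = 0.742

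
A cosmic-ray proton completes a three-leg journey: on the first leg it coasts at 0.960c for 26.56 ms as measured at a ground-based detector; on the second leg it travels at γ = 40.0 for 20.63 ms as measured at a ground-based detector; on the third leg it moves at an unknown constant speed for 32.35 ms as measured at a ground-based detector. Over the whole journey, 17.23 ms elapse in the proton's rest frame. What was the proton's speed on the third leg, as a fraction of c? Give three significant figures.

β = 0.958

Leg 1: γ = 1/√(1 − 0.960²) = 25/7 ≈ 3.571; τ_1 = 26.56/3.571 = 7.437 ms.
Leg 2: γ = 40.0; τ_2 = 20.63/40.00 = 0.5157 ms.
Leg 3: speed unknown; τ_3 = 32.35/γ_3.
Total proper time: 7.437 + 0.5157 + τ_3 = 17.23, so τ_3 = 17.23 − 7.953 = 9.277 ms.
γ_3 = 32.35/9.277 = 3.487; β = √(1 − 1/γ²) = √0.9178.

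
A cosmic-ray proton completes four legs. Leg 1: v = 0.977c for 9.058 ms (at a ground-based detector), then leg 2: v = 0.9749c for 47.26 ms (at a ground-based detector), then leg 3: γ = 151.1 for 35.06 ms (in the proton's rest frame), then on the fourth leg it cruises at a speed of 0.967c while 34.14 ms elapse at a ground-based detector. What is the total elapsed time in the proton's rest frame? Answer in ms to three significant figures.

Leg 1: γ = 1/√(1 − 0.977²) = 1/√0.04547 = 4.690; τ_1 = 9.058/4.690 = 1.932 ms.
Leg 2: γ = 1/√(1 − 0.9749²) = 1/√0.04957 = 4.491; τ_2 = 47.26/4.491 = 10.52 ms.
Leg 3: 35.06 ms is already measured in the proton's rest frame.
Leg 4: γ = 1/√(1 − 0.967²) = 1/√0.06491 = 3.925; τ_4 = 34.14/3.925 = 8.698 ms.
Total: 1.932 + 10.52 + 35.06 + 8.698 ms.

τ = 56.2 ms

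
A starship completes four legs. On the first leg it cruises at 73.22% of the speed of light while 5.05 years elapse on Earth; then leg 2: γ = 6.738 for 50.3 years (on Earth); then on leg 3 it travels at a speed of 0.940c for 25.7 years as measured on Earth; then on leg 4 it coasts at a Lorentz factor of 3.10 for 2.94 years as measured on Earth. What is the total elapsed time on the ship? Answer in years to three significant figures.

Leg 1: β = 0.7322; γ = 1/√(1 − 0.7322²) = 1/√0.4639 = 1.468; τ_1 = 5.05/1.468 = 3.440 years.
Leg 2: γ = 6.738; τ_2 = 50.3/6.738 = 7.465 years.
Leg 3: γ = 1/√(1 − 0.940²) = 1/√0.1164 = 2.931; τ_3 = 25.7/2.931 = 8.768 years.
Leg 4: γ = 3.10; τ_4 = 2.94/3.100 = 0.9484 years.
Total: 3.440 + 7.465 + 8.768 + 0.9484 years.

τ = 20.6 years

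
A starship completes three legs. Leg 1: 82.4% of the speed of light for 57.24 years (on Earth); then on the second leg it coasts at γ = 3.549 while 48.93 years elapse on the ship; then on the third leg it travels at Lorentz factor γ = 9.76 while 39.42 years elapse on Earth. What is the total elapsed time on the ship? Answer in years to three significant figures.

τ = 85.4 years

Leg 1: β = 0.824; γ = 1/√(1 − 0.824²) = 1/√0.3210 = 1.765; τ_1 = 57.24/1.765 = 32.43 years.
Leg 2: 48.93 years is already measured on the ship.
Leg 3: γ = 9.76; τ_3 = 39.42/9.760 = 4.039 years.
Total: 32.43 + 48.93 + 4.039 years.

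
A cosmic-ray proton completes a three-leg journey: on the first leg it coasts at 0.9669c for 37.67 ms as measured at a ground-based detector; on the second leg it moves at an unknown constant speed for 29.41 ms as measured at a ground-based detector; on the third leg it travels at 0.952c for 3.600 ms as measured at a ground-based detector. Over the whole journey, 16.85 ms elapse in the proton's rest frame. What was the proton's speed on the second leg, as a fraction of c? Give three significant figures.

β = 0.978

Leg 1: γ = 1/√(1 − 0.9669²) = 1/√0.06510 = 3.919; τ_1 = 37.67/3.919 = 9.612 ms.
Leg 2: speed unknown; τ_2 = 29.41/γ_2.
Leg 3: γ = 1/√(1 − 0.952²) = 1/√0.09370 = 3.267; τ_3 = 3.600/3.267 = 1.102 ms.
Total proper time: 9.612 + τ_2 + 1.102 = 16.85, so τ_2 = 16.85 − 10.71 = 6.136 ms.
γ_2 = 29.41/6.136 = 4.793; β = √(1 − 1/γ²) = √0.9565.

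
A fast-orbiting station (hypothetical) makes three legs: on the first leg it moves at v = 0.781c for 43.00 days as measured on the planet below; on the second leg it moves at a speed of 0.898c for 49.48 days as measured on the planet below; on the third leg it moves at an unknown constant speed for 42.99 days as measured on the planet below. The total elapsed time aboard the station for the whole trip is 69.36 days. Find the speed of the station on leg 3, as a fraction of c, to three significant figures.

Leg 1: γ = 1/√(1 − 0.781²) = 1/√0.3900 = 1.601; τ_1 = 43.00/1.601 = 26.85 days.
Leg 2: γ = 1/√(1 − 0.898²) = 1/√0.1936 = 2.273; τ_2 = 49.48/2.273 = 21.77 days.
Leg 3: speed unknown; τ_3 = 42.99/γ_3.
Total proper time: 26.85 + 21.77 + τ_3 = 69.36, so τ_3 = 69.36 − 48.63 = 20.73 days.
γ_3 = 42.99/20.73 = 2.073; β = √(1 − 1/γ²) = √0.7674.

β = 0.876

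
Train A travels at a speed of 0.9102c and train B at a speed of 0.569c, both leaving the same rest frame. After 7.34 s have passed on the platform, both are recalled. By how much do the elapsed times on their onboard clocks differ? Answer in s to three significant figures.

|τ_A − τ_B| = 3.00 s

A: γ = 1/√(1 − 0.9102²) = 1/√0.1715 = 2.414; τ_A = 7.34/2.414 = 3.040 s.
B: γ = 1/√(1 − 0.569²) = 1/√0.6762 = 1.216; τ_B = 7.34/1.216 = 6.036 s.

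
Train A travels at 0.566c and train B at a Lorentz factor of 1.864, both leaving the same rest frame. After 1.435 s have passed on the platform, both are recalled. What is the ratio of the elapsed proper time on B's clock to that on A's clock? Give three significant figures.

τ_B/τ_A = 0.651

A: γ = 1/√(1 − 0.566²) = 1/√0.6796 = 1.213. B: γ = 1.864.
τ_A/τ_B = γ_B/γ_A = 1.864/1.213 = 1.537, so τ_B/τ_A = 0.6507.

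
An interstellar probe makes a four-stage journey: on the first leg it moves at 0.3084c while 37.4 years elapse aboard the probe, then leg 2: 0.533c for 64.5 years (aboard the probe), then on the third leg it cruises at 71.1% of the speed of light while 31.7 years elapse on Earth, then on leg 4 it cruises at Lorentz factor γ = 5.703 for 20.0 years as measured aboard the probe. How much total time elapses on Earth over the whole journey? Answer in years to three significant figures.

Δt = 261 years

Leg 1: γ = 1/√(1 − 0.3084²) = 1/√0.9049 = 1.051; Δt_1 = 1.051 × 37.4 = 39.32 years.
Leg 2: γ = 1/√(1 − 0.533²) = 1/√0.7159 = 1.182; Δt_2 = 1.182 × 64.5 = 76.23 years.
Leg 3: 31.7 years is already measured on Earth.
Leg 4: γ = 5.703; Δt_4 = 5.703 × 20.0 = 114.1 years.
Total: 39.32 + 76.23 + 31.70 + 114.1 years.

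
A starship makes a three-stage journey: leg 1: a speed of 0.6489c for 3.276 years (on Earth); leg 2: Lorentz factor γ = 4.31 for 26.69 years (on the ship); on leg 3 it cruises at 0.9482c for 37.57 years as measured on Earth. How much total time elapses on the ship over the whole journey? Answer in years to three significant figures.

Leg 1: γ = 1/√(1 − 0.6489²) = 1/√0.5789 = 1.314; τ_1 = 3.276/1.314 = 2.493 years.
Leg 2: 26.69 years is already measured on the ship.
Leg 3: γ = 1/√(1 − 0.9482²) = 1/√0.1009 = 3.148; τ_3 = 37.57/3.148 = 11.94 years.
Total: 2.493 + 26.69 + 11.94 years.

τ = 41.1 years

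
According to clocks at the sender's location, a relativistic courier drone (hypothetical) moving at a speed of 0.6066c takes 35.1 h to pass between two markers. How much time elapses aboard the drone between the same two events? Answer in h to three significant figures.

γ = 1/√(1 − 0.6066²) = 1/√0.6320 = 1.258
The interval measured at the sender's location is the dilated one; the clock aboard the drone measures the proper time τ = Δt/γ = 35.1/1.258 h.

τ = 27.9 h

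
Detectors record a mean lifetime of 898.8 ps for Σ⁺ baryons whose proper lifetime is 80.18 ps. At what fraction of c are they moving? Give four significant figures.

v = 0.9960c

γ = Δt/τ₀ = 898.8/80.18 = 11.21
β = √(1 − 1/γ²) = √(1 − 0.007958) = √0.9920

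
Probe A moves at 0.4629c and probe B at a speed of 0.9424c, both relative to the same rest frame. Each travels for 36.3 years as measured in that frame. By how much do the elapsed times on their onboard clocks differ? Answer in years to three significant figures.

A: γ = 1/√(1 − 0.4629²) = 1/√0.7857 = 1.128; τ_A = 36.3/1.128 = 32.18 years.
B: γ = 1/√(1 − 0.9424²) = 1/√0.1119 = 2.990; τ_B = 36.3/2.990 = 12.14 years.

|τ_A − τ_B| = 20.0 years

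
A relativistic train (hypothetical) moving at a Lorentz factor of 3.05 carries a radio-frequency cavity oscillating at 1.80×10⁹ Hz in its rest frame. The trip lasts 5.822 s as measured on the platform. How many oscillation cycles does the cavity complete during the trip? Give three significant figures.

γ = 3.05
The oscillator's own cycle count is N = f × τ where τ is the proper time on the train. τ = Δt/γ = 5.822/3.050 = 1.909 s = 1.909×10⁰ s.
N = 1.80×10⁹ × 1.909×10⁰ = 3.436×10⁹.

N = 3.44×10⁹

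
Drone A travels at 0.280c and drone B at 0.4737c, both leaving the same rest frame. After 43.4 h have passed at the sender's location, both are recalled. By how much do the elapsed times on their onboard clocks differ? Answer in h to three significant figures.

|τ_A − τ_B| = 3.44 h

A: γ = 1/√(1 − 0.280²) = 25/24 ≈ 1.042; τ_A = 43.4/1.042 = 41.66 h.
B: γ = 1/√(1 − 0.4737²) = 1/√0.7756 = 1.135; τ_B = 43.4/1.135 = 38.22 h.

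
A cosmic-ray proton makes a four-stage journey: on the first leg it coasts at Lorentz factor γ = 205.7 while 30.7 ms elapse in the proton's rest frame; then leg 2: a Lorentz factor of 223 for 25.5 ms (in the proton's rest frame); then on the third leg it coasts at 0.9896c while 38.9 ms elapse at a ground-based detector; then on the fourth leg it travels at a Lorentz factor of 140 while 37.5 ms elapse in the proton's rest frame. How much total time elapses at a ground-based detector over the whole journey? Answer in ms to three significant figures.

Leg 1: γ = 205.7; Δt_1 = 205.7 × 30.7 = 6315 ms.
Leg 2: γ = 223; Δt_2 = 223.0 × 25.5 = 5686 ms.
Leg 3: 38.9 ms is already measured at a ground-based detector.
Leg 4: γ = 140; Δt_4 = 140.0 × 37.5 = 5250 ms.
Total: 6315 + 5686 + 38.90 + 5250 ms.

Δt = 1.73×10⁴ ms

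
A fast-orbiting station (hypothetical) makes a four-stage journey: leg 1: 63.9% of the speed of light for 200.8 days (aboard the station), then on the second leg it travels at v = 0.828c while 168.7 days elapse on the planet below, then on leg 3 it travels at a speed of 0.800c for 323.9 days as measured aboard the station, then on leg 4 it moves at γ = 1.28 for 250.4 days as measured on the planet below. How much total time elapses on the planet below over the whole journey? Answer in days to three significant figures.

Δt = 1220 days

Leg 1: β = 0.639; γ = 1/√(1 − 0.639²) = 1/√0.5917 = 1.300; Δt_1 = 1.300 × 200.8 = 261.0 days.
Leg 2: 168.7 days is already measured on the planet below.
Leg 3: γ = 1/√(1 − 0.800²) = 1/√0.3600 = 1.667; Δt_3 = 1.667 × 323.9 = 539.8 days.
Leg 4: 250.4 days is already measured on the planet below.
Total: 261.0 + 168.7 + 539.8 + 250.4 days.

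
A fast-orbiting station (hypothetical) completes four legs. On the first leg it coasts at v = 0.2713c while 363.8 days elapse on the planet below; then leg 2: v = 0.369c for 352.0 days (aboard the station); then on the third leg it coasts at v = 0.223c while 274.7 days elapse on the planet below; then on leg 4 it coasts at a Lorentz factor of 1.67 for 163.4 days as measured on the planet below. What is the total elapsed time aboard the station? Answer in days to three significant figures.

Leg 1: γ = 1/√(1 − 0.2713²) = 1/√0.9264 = 1.039; τ_1 = 363.8/1.039 = 350.2 days.
Leg 2: 352.0 days is already measured aboard the station.
Leg 3: γ = 1/√(1 − 0.223²) = 1/√0.9503 = 1.026; τ_3 = 274.7/1.026 = 267.8 days.
Leg 4: γ = 1.67; τ_4 = 163.4/1.670 = 97.84 days.
Total: 350.2 + 352.0 + 267.8 + 97.84 days.

τ = 1070 days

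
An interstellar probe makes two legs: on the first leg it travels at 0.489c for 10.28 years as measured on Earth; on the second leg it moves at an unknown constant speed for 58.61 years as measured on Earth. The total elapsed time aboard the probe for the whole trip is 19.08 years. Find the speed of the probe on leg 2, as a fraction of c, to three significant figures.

β = 0.985

Leg 1: γ = 1/√(1 − 0.489²) = 1/√0.7609 = 1.146; τ_1 = 10.28/1.146 = 8.967 years.
Leg 2: speed unknown; τ_2 = 58.61/γ_2.
Total proper time: 8.967 + τ_2 = 19.08, so τ_2 = 19.08 − 8.967 = 10.11 years.
γ_2 = 58.61/10.11 = 5.796; β = √(1 − 1/γ²) = √0.9702.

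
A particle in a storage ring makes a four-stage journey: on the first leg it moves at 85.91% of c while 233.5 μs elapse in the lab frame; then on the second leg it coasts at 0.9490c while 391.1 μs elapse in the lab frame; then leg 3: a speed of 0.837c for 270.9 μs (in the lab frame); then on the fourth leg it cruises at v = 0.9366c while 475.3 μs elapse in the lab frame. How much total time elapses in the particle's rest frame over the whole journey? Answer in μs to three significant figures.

τ = 558 μs

Leg 1: β = 0.8591; γ = 1/√(1 − 0.8591²) = 1/√0.2619 = 1.954; τ_1 = 233.5/1.954 = 119.5 μs.
Leg 2: γ = 1/√(1 − 0.9490²) = 1/√0.09940 = 3.172; τ_2 = 391.1/3.172 = 123.3 μs.
Leg 3: γ = 1/√(1 − 0.837²) = 1/√0.2994 = 1.827; τ_3 = 270.9/1.827 = 148.2 μs.
Leg 4: γ = 1/√(1 − 0.9366²) = 1/√0.1228 = 2.854; τ_4 = 475.3/2.854 = 166.5 μs.
Total: 119.5 + 123.3 + 148.2 + 166.5 μs.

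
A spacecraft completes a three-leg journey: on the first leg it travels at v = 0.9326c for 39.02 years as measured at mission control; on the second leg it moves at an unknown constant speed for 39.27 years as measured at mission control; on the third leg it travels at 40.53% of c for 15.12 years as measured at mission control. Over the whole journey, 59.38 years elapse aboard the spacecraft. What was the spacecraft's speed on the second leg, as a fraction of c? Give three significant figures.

Leg 1: γ = 1/√(1 − 0.9326²) = 1/√0.1303 = 2.771; τ_1 = 39.02/2.771 = 14.08 years.
Leg 2: speed unknown; τ_2 = 39.27/γ_2.
Leg 3: β = 0.4053; γ = 1/√(1 − 0.4053²) = 1/√0.8357 = 1.094; τ_3 = 15.12/1.094 = 13.82 years.
Total proper time: 14.08 + τ_2 + 13.82 = 59.38, so τ_2 = 59.38 − 27.91 = 31.47 years.
γ_2 = 39.27/31.47 = 1.248; β = √(1 − 1/γ²) = √0.3576.

β = 0.598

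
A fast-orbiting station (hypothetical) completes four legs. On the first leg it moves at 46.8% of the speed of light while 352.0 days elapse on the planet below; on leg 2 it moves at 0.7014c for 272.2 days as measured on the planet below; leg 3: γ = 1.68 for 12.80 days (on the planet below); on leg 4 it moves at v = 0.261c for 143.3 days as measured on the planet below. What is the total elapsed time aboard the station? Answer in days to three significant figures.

τ = 651 days

Leg 1: β = 0.468; γ = 1/√(1 − 0.468²) = 1/√0.7810 = 1.132; τ_1 = 352.0/1.132 = 311.1 days.
Leg 2: γ = 1/√(1 − 0.7014²) = 1/√0.5080 = 1.403; τ_2 = 272.2/1.403 = 194.0 days.
Leg 3: γ = 1.68; τ_3 = 12.80/1.680 = 7.619 days.
Leg 4: γ = 1/√(1 − 0.261²) = 1/√0.9319 = 1.036; τ_4 = 143.3/1.036 = 138.3 days.
Total: 311.1 + 194.0 + 7.619 + 138.3 days.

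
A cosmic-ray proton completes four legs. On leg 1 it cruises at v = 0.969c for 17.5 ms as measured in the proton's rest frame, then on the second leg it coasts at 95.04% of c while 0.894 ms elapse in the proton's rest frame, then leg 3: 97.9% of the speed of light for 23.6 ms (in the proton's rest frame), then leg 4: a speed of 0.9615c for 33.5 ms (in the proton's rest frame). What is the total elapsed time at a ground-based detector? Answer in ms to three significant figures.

Δt = 311 ms

Leg 1: γ = 1/√(1 − 0.969²) = 1/√0.06104 = 4.048; Δt_1 = 4.048 × 17.5 = 70.83 ms.
Leg 2: β = 0.9504; γ = 1/√(1 − 0.9504²) = 1/√0.09674 = 3.215; Δt_2 = 3.215 × 0.894 = 2.874 ms.
Leg 3: β = 0.979; γ = 1/√(1 − 0.979²) = 1/√0.04156 = 4.905; Δt_3 = 4.905 × 23.6 = 115.8 ms.
Leg 4: γ = 1/√(1 − 0.9615²) = 1/√0.07552 = 3.639; Δt_4 = 3.639 × 33.5 = 121.9 ms.
Total: 70.83 + 2.874 + 115.8 + 121.9 ms.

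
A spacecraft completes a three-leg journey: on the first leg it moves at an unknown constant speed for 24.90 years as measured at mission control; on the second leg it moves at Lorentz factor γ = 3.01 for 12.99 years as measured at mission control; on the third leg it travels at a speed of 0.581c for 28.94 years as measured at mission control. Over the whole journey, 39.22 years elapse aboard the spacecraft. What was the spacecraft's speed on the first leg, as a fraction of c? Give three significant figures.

Leg 1: speed unknown; τ_1 = 24.90/γ_1.
Leg 2: γ = 3.01; τ_2 = 12.99/3.010 = 4.316 years.
Leg 3: γ = 1/√(1 − 0.581²) = 1/√0.6624 = 1.229; τ_3 = 28.94/1.229 = 23.55 years.
Total proper time: τ_1 + 4.316 + 23.55 = 39.22, so τ_1 = 39.22 − 27.87 = 11.35 years.
γ_1 = 24.90/11.35 = 2.194; β = √(1 − 1/γ²) = √0.7922.

β = 0.890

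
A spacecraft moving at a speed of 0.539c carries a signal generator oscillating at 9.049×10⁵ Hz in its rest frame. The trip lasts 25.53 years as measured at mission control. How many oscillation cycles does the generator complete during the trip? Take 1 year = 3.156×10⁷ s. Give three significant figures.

γ = 1/√(1 − 0.539²) = 1/√0.7095 = 1.187
The oscillator's own cycle count is N = f × τ where τ is the proper time aboard the spacecraft. τ = Δt/γ = 25.53/1.187 = 21.50 years = 6.787×10⁸ s.
N = 9.049×10⁵ × 6.787×10⁸ = 6.141×10¹⁴.

N = 6.14×10¹⁴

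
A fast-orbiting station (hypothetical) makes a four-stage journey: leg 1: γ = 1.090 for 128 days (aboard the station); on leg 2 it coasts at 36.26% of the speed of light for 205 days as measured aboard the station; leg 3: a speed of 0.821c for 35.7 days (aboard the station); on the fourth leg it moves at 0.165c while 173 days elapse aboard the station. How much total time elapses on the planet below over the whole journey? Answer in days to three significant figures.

Δt = 597 days

Leg 1: γ = 1.090; Δt_1 = 1.090 × 128 = 139.5 days.
Leg 2: β = 0.3626; γ = 1/√(1 − 0.3626²) = 1/√0.8685 = 1.073; Δt_2 = 1.073 × 205 = 220.0 days.
Leg 3: γ = 1/√(1 − 0.821²) = 1/√0.3260 = 1.752; Δt_3 = 1.752 × 35.7 = 62.53 days.
Leg 4: γ = 1/√(1 − 0.165²) = 1/√0.9728 = 1.014; Δt_4 = 1.014 × 173 = 175.4 days.
Total: 139.5 + 220.0 + 62.53 + 175.4 days.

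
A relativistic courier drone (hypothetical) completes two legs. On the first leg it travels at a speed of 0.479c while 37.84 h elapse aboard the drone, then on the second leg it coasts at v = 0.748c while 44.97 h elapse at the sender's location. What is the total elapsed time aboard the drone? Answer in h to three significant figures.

τ = 67.7 h

Leg 1: 37.84 h is already measured aboard the drone.
Leg 2: γ = 1/√(1 − 0.748²) = 1/√0.4405 = 1.507; τ_2 = 44.97/1.507 = 29.85 h.
Total: 37.84 + 29.85 h.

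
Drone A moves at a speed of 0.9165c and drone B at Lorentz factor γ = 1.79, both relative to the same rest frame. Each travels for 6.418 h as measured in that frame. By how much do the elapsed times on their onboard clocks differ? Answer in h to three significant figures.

|τ_A − τ_B| = 1.02 h

A: γ = 1/√(1 − 0.9165²) = 1/√0.1600 = 2.500; τ_A = 6.418/2.500 = 2.567 h.
B: γ = 1.79; τ_B = 6.418/1.790 = 3.585 h.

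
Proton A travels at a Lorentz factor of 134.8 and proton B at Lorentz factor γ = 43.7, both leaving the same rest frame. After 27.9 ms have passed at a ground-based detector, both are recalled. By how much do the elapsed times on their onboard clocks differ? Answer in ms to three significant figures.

A: γ = 134.8; τ_A = 27.9/134.8 = 0.2070 ms.
B: γ = 43.7; τ_B = 27.9/43.70 = 0.6384 ms.

|τ_A − τ_B| = 0.431 ms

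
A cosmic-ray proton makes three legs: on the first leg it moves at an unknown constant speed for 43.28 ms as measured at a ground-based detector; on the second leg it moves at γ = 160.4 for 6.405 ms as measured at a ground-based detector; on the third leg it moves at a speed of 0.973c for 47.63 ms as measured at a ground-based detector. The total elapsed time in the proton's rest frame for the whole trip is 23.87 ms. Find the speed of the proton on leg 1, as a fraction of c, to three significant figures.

Leg 1: speed unknown; τ_1 = 43.28/γ_1.
Leg 2: γ = 160.4; τ_2 = 6.405/160.4 = 0.03993 ms.
Leg 3: γ = 1/√(1 − 0.973²) = 1/√0.05327 = 4.333; τ_3 = 47.63/4.333 = 10.99 ms.
Total proper time: τ_1 + 0.03993 + 10.99 = 23.87, so τ_1 = 23.87 − 11.03 = 12.84 ms.
γ_1 = 43.28/12.84 = 3.372; β = √(1 − 1/γ²) = √0.9120.

β = 0.955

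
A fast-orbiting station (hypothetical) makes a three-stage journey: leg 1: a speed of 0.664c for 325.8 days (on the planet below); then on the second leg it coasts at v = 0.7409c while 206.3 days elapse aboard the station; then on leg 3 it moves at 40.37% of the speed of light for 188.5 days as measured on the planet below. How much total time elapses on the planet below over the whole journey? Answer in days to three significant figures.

Δt = 821 days

Leg 1: 325.8 days is already measured on the planet below.
Leg 2: γ = 1/√(1 − 0.7409²) = 1/√0.4511 = 1.489; Δt_2 = 1.489 × 206.3 = 307.2 days.
Leg 3: 188.5 days is already measured on the planet below.
Total: 325.8 + 307.2 + 188.5 days.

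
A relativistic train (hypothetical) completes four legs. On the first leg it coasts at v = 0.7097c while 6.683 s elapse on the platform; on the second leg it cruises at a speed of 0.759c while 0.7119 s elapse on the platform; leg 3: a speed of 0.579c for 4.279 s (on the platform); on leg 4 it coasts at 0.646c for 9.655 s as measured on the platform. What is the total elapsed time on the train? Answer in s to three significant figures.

Leg 1: γ = 1/√(1 − 0.7097²) = 1/√0.4963 = 1.419; τ_1 = 6.683/1.419 = 4.708 s.
Leg 2: γ = 1/√(1 − 0.759²) = 1/√0.4239 = 1.536; τ_2 = 0.7119/1.536 = 0.4635 s.
Leg 3: γ = 1/√(1 − 0.579²) = 1/√0.6648 = 1.227; τ_3 = 4.279/1.227 = 3.489 s.
Leg 4: γ = 1/√(1 − 0.646²) = 1/√0.5827 = 1.310; τ_4 = 9.655/1.310 = 7.370 s.
Total: 4.708 + 0.4635 + 3.489 + 7.370 s.

τ = 16.0 s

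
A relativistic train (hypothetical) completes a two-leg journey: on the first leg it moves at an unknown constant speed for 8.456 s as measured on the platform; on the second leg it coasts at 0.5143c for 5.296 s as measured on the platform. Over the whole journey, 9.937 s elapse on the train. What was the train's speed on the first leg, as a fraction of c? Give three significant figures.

β = 0.770

Leg 1: speed unknown; τ_1 = 8.456/γ_1.
Leg 2: γ = 1/√(1 − 0.5143²) = 1/√0.7355 = 1.166; τ_2 = 5.296/1.166 = 4.542 s.
Total proper time: τ_1 + 4.542 = 9.937, so τ_1 = 9.937 − 4.542 = 5.395 s.
γ_1 = 8.456/5.395 = 1.567; β = √(1 − 1/γ²) = √0.5929.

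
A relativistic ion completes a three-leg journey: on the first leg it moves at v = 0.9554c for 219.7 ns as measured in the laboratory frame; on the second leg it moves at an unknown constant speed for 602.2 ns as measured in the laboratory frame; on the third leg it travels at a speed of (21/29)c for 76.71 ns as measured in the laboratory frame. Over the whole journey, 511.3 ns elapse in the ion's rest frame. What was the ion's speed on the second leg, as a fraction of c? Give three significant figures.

β = 0.757

Leg 1: γ = 1/√(1 − 0.9554²) = 1/√0.08721 = 3.386; τ_1 = 219.7/3.386 = 64.88 ns.
Leg 2: speed unknown; τ_2 = 602.2/γ_2.
Leg 3: γ = 1/√(1 − (21/29)²) = 29/20 = 1.450; τ_3 = 76.71/1.450 = 52.90 ns.
Total proper time: 64.88 + τ_2 + 52.90 = 511.3, so τ_2 = 511.3 − 117.8 = 393.5 ns.
γ_2 = 602.2/393.5 = 1.530; β = √(1 − 1/γ²) = √0.5730.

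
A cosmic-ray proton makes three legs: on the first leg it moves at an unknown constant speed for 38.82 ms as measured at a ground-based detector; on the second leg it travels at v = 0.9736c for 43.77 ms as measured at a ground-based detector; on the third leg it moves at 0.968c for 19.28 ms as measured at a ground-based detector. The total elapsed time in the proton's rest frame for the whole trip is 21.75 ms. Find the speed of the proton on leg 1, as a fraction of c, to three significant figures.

Leg 1: speed unknown; τ_1 = 38.82/γ_1.
Leg 2: γ = 1/√(1 − 0.9736²) = 1/√0.05210 = 4.381; τ_2 = 43.77/4.381 = 9.991 ms.
Leg 3: γ = 1/√(1 − 0.968²) = 1/√0.06298 = 3.985; τ_3 = 19.28/3.985 = 4.838 ms.
Total proper time: τ_1 + 9.991 + 4.838 = 21.75, so τ_1 = 21.75 − 14.83 = 6.921 ms.
γ_1 = 38.82/6.921 = 5.609; β = √(1 − 1/γ²) = √0.9682.

β = 0.984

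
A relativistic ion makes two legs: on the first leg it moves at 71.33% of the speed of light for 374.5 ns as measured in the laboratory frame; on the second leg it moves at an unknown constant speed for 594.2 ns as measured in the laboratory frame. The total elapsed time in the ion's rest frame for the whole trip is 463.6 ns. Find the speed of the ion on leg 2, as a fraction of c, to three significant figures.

Leg 1: β = 0.7133; γ = 1/√(1 − 0.7133²) = 1/√0.4912 = 1.427; τ_1 = 374.5/1.427 = 262.5 ns.
Leg 2: speed unknown; τ_2 = 594.2/γ_2.
Total proper time: 262.5 + τ_2 = 463.6, so τ_2 = 463.6 − 262.5 = 201.1 ns.
γ_2 = 594.2/201.1 = 2.954; β = √(1 − 1/γ²) = √0.8854.

β = 0.941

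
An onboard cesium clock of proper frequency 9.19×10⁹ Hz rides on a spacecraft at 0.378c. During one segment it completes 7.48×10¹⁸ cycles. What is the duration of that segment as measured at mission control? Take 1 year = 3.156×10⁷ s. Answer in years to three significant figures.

γ = 1/√(1 − 0.378²) = 1/√0.8571 = 1.080
Proper time for N cycles: τ = N/f = 7.48×10¹⁸/(9.19×10⁹) = 8.139×10⁸ s = 25.79 years.
Lab-frame duration Δt = γτ = 1.080 × 25.79 = 27.86 years.

Δt = 27.9 years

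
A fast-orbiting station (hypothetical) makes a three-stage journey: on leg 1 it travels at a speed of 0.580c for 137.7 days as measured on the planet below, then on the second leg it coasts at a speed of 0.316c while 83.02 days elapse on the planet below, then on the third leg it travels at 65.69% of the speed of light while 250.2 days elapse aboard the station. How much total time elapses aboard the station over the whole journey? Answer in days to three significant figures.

τ = 441 days

Leg 1: γ = 1/√(1 − 0.580²) = 1/√0.6636 = 1.228; τ_1 = 137.7/1.228 = 112.2 days.
Leg 2: γ = 1/√(1 − 0.316²) = 1/√0.9001 = 1.054; τ_2 = 83.02/1.054 = 78.77 days.
Leg 3: 250.2 days is already measured aboard the station.
Total: 112.2 + 78.77 + 250.2 days.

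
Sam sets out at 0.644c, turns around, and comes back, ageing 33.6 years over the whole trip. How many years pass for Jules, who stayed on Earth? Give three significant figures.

Δt = 43.9 years

γ = 1/√(1 − 0.644²) = 1/√0.5853 = 1.307
Earth-frame duration is the dilated interval: Δt = γτ = 1.307 × 33.6 years.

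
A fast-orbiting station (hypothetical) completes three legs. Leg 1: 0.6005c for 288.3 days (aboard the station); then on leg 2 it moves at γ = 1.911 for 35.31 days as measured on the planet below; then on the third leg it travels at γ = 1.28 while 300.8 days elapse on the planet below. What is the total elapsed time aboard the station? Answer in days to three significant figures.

τ = 542 days

Leg 1: 288.3 days is already measured aboard the station.
Leg 2: γ = 1.911; τ_2 = 35.31/1.911 = 18.48 days.
Leg 3: γ = 1.28; τ_3 = 300.8/1.280 = 235.0 days.
Total: 288.3 + 18.48 + 235.0 days.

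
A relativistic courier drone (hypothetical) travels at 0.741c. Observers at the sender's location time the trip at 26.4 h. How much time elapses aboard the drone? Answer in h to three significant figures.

τ = 17.7 h

γ = 1/√(1 − 0.741²) = 1/√0.4509 = 1.489
The interval measured at the sender's location is the dilated one; the clock aboard the drone measures the proper time τ = Δt/γ = 26.4/1.489 h.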